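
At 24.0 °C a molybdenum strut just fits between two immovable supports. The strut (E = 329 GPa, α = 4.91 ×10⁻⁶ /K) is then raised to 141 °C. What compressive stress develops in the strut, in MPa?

ΔT = 117.0 K. Constrained thermal stress σ = E·α·ΔT = 329.0×10³ MPa × 4.91×10⁻⁶ × 117.0 = 189 MPa (compressive).

189 MPa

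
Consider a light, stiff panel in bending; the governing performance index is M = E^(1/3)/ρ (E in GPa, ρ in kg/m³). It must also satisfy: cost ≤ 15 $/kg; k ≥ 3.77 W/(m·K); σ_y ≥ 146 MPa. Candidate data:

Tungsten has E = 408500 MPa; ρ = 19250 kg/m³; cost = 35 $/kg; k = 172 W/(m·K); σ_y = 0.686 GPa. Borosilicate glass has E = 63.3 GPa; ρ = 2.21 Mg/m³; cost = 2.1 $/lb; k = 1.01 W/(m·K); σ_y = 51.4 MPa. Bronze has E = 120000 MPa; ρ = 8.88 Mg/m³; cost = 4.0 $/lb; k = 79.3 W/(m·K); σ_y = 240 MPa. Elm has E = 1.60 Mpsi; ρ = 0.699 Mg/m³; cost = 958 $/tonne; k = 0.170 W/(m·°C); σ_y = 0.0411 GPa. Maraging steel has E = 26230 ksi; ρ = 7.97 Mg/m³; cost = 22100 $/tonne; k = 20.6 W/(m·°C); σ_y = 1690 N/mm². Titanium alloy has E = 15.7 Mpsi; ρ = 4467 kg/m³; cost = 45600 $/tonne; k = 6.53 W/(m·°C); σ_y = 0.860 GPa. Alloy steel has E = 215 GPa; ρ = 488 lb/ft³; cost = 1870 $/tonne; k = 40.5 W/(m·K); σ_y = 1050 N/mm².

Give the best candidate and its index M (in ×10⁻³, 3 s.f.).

Screen on constraints: cost ≤ 15 $/kg; k ≥ 3.77 W/(m·K); σ_y ≥ 146 MPa. Survivors: bronze, alloy steel.
In SI units:
  bronze: E = 120.0 GPa, ρ = 8880 kg/m³
  alloy steel: E = 215.0 GPa, ρ = 7817 kg/m³
  alloy steel: M = 0.766×10⁻³
  bronze: M = 0.555×10⁻³
Highest index: alloy steel.

alloy steel, M = 0.766×10⁻³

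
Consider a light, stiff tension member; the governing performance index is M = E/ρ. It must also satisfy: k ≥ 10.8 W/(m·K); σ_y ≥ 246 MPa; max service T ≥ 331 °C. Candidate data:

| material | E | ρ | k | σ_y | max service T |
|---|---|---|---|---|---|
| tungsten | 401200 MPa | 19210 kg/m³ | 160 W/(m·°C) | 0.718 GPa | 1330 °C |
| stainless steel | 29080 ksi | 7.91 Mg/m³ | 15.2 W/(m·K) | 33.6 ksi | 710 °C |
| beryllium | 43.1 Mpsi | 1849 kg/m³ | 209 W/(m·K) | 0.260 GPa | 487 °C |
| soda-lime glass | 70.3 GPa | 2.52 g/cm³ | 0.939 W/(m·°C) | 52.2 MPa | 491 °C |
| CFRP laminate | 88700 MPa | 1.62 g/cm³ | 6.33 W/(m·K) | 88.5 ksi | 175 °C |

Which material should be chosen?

Screen on constraints: k ≥ 10.8 W/(m·K); σ_y ≥ 246 MPa; max service T ≥ 331 °C. Survivors: tungsten, beryllium.
Convert each candidate to consistent units, then evaluate M:
  tungsten: E = 401.2 GPa, ρ = 19210 kg/m³
  beryllium: E = 297.2 GPa, ρ = 1849 kg/m³
  beryllium: M = 161 MN·m/kg
  tungsten: M = 20.9 MN·m/kg
Highest index: beryllium.

beryllium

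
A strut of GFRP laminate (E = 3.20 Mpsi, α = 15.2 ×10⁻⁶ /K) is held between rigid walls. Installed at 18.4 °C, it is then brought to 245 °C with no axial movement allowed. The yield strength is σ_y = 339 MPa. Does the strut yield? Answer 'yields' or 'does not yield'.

does not yield

E = 3.20 Mpsi = 22.06 GPa.
ΔT = 226.6 K. Constrained thermal stress σ = E·α·ΔT = 22.06×10³ MPa × 15.2×10⁻⁶ × 226.6 = 76.0 MPa (compressive).
Compare to σ_y = 339 MPa: σ < σ_y, so it does not yield.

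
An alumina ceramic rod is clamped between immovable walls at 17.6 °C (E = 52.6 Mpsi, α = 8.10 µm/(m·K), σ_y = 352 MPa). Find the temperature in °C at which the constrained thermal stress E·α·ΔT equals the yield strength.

137 °C

E = 52.6 Mpsi = 362.7 GPa.
E·α·ΔT = 352.0 MPa ⇒ ΔT = 352.0 / (362.7×10³ × 8.10×10⁻⁶) = 119.8 K.
T = 17.6 + 119.8 = 137.4 °C.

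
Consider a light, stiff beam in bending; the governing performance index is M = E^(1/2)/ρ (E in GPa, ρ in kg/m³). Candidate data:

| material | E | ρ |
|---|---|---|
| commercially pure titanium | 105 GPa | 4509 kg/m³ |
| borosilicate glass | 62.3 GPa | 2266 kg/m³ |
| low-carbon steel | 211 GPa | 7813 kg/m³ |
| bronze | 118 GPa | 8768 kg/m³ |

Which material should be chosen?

borosilicate glass

Evaluate M for each candidate:
  borosilicate glass: M = 3.48×10⁻³
  commercially pure titanium: M = 2.27×10⁻³
  low-carbon steel: M = 1.86×10⁻³
  bronze: M = 1.24×10⁻³
Borosilicate glass has the largest M.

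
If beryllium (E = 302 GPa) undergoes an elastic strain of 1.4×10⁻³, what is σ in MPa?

σ = E·ε = 302000 MPa × 1.4×10⁻³ = 423 MPa.

423 MPa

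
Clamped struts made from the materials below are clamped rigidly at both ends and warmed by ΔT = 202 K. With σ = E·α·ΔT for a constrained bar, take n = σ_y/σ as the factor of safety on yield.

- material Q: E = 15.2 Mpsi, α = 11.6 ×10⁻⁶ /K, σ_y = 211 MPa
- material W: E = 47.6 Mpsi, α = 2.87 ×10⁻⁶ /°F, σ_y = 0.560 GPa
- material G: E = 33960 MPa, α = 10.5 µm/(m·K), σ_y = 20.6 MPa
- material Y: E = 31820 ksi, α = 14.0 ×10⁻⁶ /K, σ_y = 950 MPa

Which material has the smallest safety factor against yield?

material G

Converting E to GPa, α to ×10⁻⁶/K, σ_y to MPa, then σ and n for each:
  material Q: E = 104.8, α = 11.6, σ_y = 211.0 → σ = 246 MPa, n = 0.859
  material W: E = 328.2, α = 5.17, σ_y = 560.0 → σ = 342 MPa, n = 1.64
  material G: E = 33.96, α = 10.5, σ_y = 20.60 → σ = 72.0 MPa, n = 0.286
  material Y: E = 219.4, α = 14.0, σ_y = 950.0 → σ = 620 MPa, n = 1.53
Material G has the lowest safety factor, n = 0.286.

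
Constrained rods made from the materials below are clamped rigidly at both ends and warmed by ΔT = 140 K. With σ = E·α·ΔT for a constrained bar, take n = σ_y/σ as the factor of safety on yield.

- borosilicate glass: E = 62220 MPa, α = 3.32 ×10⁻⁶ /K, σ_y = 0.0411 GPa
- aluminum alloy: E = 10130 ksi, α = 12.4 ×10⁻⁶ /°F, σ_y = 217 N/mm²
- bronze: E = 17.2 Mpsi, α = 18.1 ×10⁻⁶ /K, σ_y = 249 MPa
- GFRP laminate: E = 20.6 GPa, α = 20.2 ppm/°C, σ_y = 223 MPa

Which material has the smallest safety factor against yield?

bronze

Converting E to GPa, α to ×10⁻⁶/K, σ_y to MPa, then σ and n for each:
  borosilicate glass: E = 62.22, α = 3.32, σ_y = 41.10 → σ = 28.9 MPa, n = 1.42
  aluminum alloy: E = 69.84, α = 22.3, σ_y = 217.0 → σ = 218 MPa, n = 0.994
  bronze: E = 118.6, α = 18.1, σ_y = 249.0 → σ = 301 MPa, n = 0.829
  GFRP laminate: E = 20.60, α = 20.2, σ_y = 223.0 → σ = 58.3 MPa, n = 3.83
The minimum is bronze at n = 0.829.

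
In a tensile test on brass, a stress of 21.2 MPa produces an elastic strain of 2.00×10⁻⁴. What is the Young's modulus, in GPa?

106 GPa

E = σ/ε = 21.2 MPa / 2.00×10⁻⁴ = 106000 MPa = 106 GPa.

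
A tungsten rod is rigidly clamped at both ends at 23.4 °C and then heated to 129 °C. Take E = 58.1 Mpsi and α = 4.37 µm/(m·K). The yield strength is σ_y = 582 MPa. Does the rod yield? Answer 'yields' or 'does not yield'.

E = 58.1 Mpsi = 400.6 GPa.
ΔT = 105.6 K. Constrained thermal stress σ = E·α·ΔT = 400.6×10³ MPa × 4.37×10⁻⁶ × 105.6 = 185 MPa (compressive).
Compare to σ_y = 582 MPa: σ < σ_y, so it does not yield.

does not yield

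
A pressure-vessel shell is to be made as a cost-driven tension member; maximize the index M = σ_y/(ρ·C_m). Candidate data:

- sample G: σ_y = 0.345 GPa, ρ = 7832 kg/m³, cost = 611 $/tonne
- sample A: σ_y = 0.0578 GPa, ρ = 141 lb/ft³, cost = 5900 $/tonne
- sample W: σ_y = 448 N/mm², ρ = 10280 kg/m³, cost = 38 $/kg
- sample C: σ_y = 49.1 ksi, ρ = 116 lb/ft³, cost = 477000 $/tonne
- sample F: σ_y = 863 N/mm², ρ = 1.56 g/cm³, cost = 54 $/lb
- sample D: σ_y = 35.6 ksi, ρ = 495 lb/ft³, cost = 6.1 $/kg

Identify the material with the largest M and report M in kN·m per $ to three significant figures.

sample G, M = 72.1 kN·m per $

After converting to SI:
  sample G: σ_y = 345.0 MPa, ρ = 7832 kg/m³, cost = 0.6110 $/kg
  sample A: σ_y = 57.80 MPa, ρ = 2259 kg/m³, cost = 5.900 $/kg
  sample W: σ_y = 448.0 MPa, ρ = 10280 kg/m³, cost = 38.00 $/kg
  sample C: σ_y = 338.5 MPa, ρ = 1858 kg/m³, cost = 477.0 $/kg
  sample F: σ_y = 863.0 MPa, ρ = 1560 kg/m³, cost = 119.0 $/kg
  sample D: σ_y = 245.5 MPa, ρ = 7929 kg/m³, cost = 6.100 $/kg
  sample G: M = 72.1 kN·m per $
  sample D: M = 5.07 kN·m per $
  sample F: M = 4.65 kN·m per $
  sample A: M = 4.34 kN·m per $
  sample W: M = 1.15 kN·m per $
  sample C: M = 0.382 kN·m per $
Highest index: sample G.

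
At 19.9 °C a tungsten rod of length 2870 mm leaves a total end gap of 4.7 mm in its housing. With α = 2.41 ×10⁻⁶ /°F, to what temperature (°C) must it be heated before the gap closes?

397 °C

α = 2.41×10⁻⁶/°F × 9/5 = 4.34×10⁻⁶/K.
α·L₀·ΔT = 4.7 mm ⇒ ΔT = 4.7 / (4.34×10⁻⁶ × 2870.0) = 377.5 K.
T = 19.9 + 377.5 = 397.4 °C.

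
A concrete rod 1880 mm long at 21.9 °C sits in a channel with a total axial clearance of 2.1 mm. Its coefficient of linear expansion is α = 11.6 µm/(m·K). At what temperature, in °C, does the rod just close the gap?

118 °C

α·L₀·ΔT = 2.1 mm ⇒ ΔT = 2.1 / (11.6×10⁻⁶ × 1880.0) = 96.29 K.
T = 21.9 + 96.29 = 118.2 °C.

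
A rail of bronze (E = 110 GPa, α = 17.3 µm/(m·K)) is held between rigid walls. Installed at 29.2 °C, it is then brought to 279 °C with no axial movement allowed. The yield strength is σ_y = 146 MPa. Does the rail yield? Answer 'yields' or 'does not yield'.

yields

ΔT = 249.8 K. Constrained thermal stress σ = E·α·ΔT = 110.0×10³ MPa × 17.3×10⁻⁶ × 249.8 = 475 MPa (compressive).
Compare to σ_y = 146 MPa: σ ≥ σ_y, so it yields.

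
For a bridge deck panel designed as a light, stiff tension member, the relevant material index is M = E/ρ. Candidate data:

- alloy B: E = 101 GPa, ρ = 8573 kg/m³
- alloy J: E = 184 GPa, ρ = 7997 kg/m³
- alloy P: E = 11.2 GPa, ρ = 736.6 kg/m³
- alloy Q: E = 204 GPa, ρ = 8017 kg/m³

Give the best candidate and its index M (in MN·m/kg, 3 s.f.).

alloy Q, M = 25.4 MN·m/kg

Evaluate M for each candidate:
  alloy Q: M = 25.4 MN·m/kg
  alloy J: M = 23.0 MN·m/kg
  alloy P: M = 15.2 MN·m/kg
  alloy B: M = 11.8 MN·m/kg
Alloy Q has the largest M.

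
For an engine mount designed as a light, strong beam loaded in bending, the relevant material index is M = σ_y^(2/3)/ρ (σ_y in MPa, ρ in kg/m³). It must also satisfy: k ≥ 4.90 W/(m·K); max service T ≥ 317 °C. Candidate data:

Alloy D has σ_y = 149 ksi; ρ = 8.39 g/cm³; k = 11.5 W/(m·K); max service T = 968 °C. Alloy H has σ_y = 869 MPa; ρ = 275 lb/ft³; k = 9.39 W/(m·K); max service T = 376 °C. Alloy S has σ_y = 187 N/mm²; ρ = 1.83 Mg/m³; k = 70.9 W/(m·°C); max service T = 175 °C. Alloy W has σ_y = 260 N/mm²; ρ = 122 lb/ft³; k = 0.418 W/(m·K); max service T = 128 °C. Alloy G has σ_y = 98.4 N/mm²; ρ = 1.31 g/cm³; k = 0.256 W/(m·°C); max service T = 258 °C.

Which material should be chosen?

alloy H

Screen on constraints: k ≥ 4.90 W/(m·K); max service T ≥ 317 °C. Survivors: alloy D, alloy H.
In SI units:
  alloy D: σ_y = 1027 MPa, ρ = 8390 kg/m³
  alloy H: σ_y = 869.0 MPa, ρ = 4405 kg/m³
  alloy H: M = 20.7×10⁻³
  alloy D: M = 12.1×10⁻³
The maximum is for alloy H.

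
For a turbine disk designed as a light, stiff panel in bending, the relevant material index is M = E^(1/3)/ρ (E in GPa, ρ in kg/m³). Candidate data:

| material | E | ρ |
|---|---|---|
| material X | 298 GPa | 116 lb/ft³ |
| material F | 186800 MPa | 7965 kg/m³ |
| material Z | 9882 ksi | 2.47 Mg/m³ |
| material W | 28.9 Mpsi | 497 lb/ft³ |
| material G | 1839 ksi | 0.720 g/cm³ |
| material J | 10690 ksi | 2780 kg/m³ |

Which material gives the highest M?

Putting every candidate on a common basis:
  material X: E = 298.0 GPa, ρ = 1858 kg/m³
  material F: E = 186.8 GPa, ρ = 7965 kg/m³
  material Z: E = 68.13 GPa, ρ = 2470 kg/m³
  material W: E = 199.3 GPa, ρ = 7961 kg/m³
  material G: E = 12.68 GPa, ρ = 720.0 kg/m³
  material J: E = 73.70 GPa, ρ = 2780 kg/m³
  material X: M = 3.59×10⁻³
  material G: M = 3.24×10⁻³
  material Z: M = 1.65×10⁻³
  material J: M = 1.51×10⁻³
  material W: M = 0.734×10⁻³
  material F: M = 0.718×10⁻³
Material X ranks first.

material X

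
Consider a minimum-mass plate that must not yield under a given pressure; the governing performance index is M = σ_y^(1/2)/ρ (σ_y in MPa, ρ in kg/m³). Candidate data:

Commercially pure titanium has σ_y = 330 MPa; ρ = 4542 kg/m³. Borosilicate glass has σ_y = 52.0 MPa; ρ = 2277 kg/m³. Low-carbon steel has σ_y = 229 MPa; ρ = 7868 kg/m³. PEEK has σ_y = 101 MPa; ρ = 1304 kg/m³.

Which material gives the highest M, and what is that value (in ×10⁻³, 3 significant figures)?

Per-candidate index values:
  PEEK: M = 7.71×10⁻³
  commercially pure titanium: M = 4.00×10⁻³
  borosilicate glass: M = 3.17×10⁻³
  low-carbon steel: M = 1.92×10⁻³
PEEK has the largest M.

PEEK, M = 7.71×10⁻³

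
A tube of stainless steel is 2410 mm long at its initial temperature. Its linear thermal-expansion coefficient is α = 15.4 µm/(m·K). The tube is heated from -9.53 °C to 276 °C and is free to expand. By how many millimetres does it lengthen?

ΔT = 276 − (-9.53) = 285.5 K.
ΔL = α·L₀·ΔT = 15.4×10⁻⁶ × 2410 mm × 285.5 K = 10.6 mm.

10.6 mm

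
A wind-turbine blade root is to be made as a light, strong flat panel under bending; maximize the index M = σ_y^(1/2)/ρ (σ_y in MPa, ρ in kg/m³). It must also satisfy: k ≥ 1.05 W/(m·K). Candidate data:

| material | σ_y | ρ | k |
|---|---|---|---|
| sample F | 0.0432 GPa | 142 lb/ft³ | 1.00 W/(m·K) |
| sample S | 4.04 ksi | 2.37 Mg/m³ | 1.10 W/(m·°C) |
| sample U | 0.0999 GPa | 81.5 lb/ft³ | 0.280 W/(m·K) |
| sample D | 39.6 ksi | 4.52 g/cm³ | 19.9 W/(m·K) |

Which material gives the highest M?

sample D

Screen on constraints: k ≥ 1.05 W/(m·K). Survivors: sample S, sample D.
In SI units:
  sample S: σ_y = 27.85 MPa, ρ = 2370 kg/m³
  sample D: σ_y = 273.0 MPa, ρ = 4520 kg/m³
  sample D: M = 3.66×10⁻³
  sample S: M = 2.23×10⁻³
Sample D has the largest M.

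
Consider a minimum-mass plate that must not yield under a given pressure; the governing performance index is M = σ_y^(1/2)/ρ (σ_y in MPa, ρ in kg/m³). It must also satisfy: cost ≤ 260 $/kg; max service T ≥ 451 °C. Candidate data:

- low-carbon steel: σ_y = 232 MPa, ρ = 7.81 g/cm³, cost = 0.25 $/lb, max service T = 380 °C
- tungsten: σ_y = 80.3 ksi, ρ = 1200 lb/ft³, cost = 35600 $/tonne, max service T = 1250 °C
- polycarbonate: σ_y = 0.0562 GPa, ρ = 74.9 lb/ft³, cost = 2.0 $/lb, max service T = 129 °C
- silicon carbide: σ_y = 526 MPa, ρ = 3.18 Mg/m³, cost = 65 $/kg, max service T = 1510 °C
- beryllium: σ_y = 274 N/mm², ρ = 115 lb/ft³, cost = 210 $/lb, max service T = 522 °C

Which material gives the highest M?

Screen on constraints: cost ≤ 260 $/kg; max service T ≥ 451 °C. Survivors: tungsten, silicon carbide.
After converting to SI:
  tungsten: σ_y = 553.6 MPa, ρ = 19220 kg/m³
  silicon carbide: σ_y = 526.0 MPa, ρ = 3180 kg/m³
  silicon carbide: M = 7.21×10⁻³
  tungsten: M = 1.22×10⁻³
The maximum is for silicon carbide.

silicon carbide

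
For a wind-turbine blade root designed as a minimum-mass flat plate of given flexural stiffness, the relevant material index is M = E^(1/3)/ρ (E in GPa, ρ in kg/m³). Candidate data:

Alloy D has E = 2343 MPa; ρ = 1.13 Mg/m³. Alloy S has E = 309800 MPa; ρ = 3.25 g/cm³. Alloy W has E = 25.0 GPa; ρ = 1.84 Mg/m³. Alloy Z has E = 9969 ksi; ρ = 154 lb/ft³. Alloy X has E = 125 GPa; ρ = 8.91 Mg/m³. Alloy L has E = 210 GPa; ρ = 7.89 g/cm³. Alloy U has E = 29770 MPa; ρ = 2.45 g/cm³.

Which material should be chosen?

alloy S

Convert each candidate to consistent units, then evaluate M:
  alloy D: E = 2.343 GPa, ρ = 1130 kg/m³
  alloy S: E = 309.8 GPa, ρ = 3250 kg/m³
  alloy W: E = 25.00 GPa, ρ = 1840 kg/m³
  alloy Z: E = 68.73 GPa, ρ = 2467 kg/m³
  alloy X: E = 125.0 GPa, ρ = 8910 kg/m³
  alloy L: E = 210.0 GPa, ρ = 7890 kg/m³
  alloy U: E = 29.77 GPa, ρ = 2450 kg/m³
  alloy S: M = 2.08×10⁻³
  alloy Z: M = 1.66×10⁻³
  alloy W: M = 1.59×10⁻³
  alloy U: M = 1.27×10⁻³
  alloy D: M = 1.18×10⁻³
  alloy L: M = 0.753×10⁻³
  alloy X: M = 0.561×10⁻³
Alloy S has the largest M.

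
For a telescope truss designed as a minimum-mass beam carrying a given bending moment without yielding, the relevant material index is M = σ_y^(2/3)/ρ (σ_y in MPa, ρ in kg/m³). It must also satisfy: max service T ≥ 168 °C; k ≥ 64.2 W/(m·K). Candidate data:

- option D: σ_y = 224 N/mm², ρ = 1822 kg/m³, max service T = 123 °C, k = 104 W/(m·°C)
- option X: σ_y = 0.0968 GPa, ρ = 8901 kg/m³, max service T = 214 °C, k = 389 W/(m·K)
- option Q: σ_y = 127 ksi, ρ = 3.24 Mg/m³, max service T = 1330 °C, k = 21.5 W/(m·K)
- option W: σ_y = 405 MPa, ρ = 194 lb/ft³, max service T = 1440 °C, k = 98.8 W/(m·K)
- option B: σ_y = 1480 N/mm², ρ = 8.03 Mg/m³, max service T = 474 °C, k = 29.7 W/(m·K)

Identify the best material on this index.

option W

Screen on constraints: max service T ≥ 168 °C; k ≥ 64.2 W/(m·K). Survivors: option X, option W.
Convert each candidate to consistent units, then evaluate M:
  option X: σ_y = 96.80 MPa, ρ = 8901 kg/m³
  option W: σ_y = 405.0 MPa, ρ = 3108 kg/m³
  option W: M = 17.6×10⁻³
  option X: M = 2.37×10⁻³
Option W has the largest M.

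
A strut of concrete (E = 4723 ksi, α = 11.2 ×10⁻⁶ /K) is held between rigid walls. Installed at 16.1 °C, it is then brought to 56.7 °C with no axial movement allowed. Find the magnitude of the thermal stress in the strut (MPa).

E = 4723 ksi = 32.56 GPa.
ΔT = 40.60 K. Constrained thermal stress σ = E·α·ΔT = 32.56×10³ MPa × 11.2×10⁻⁶ × 40.60 = 14.8 MPa (compressive).

14.8 MPa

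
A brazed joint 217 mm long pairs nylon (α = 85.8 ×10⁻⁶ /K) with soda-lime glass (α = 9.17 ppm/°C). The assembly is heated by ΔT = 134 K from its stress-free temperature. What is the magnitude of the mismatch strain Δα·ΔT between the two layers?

0.0103

Δα = |85.8 − 9.17|×10⁻⁶/K = 76.6×10⁻⁶/K.
Mismatch strain = Δα·ΔT = 76.6×10⁻⁶ × 134.0 = 0.0103.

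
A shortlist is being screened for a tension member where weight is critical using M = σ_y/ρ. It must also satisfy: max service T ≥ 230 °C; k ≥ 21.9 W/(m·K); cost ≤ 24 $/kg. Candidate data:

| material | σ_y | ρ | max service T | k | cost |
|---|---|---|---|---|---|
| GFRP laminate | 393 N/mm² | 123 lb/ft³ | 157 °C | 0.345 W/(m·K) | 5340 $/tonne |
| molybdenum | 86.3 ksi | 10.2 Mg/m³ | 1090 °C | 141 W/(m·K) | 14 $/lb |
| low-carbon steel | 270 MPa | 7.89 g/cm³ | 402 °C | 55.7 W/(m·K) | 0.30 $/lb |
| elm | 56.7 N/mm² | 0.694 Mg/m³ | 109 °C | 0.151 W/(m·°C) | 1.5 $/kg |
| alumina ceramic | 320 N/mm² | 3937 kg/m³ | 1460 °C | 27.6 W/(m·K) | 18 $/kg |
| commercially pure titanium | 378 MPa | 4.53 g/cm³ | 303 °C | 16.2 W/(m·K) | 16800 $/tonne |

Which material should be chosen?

alumina ceramic

Screen on constraints: max service T ≥ 230 °C; k ≥ 21.9 W/(m·K); cost ≤ 24 $/kg. Survivors: low-carbon steel, alumina ceramic.
In SI units:
  low-carbon steel: σ_y = 270.0 MPa, ρ = 7890 kg/m³
  alumina ceramic: σ_y = 320.0 MPa, ρ = 3937 kg/m³
  alumina ceramic: M = 81.3 kN·m/kg
  low-carbon steel: M = 34.2 kN·m/kg
Alumina ceramic ranks first.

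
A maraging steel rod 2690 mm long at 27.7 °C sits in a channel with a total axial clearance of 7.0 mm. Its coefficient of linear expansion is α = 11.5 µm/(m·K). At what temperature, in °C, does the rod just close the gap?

254 °C

α·L₀·ΔT = 7.0 mm ⇒ ΔT = 7.0 / (11.5×10⁻⁶ × 2690.0) = 226.3 K.
T = 27.7 + 226.3 = 254.0 °C.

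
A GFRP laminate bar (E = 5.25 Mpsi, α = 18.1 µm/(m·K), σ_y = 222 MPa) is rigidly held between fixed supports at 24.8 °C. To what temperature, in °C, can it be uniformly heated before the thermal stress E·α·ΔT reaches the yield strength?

E = 5.25 Mpsi = 36.20 GPa.
E·α·ΔT = 222.0 MPa ⇒ ΔT = 222.0 / (36.20×10³ × 18.1×10⁻⁶) = 338.8 K.
T = 24.8 + 338.8 = 363.6 °C.

364 °C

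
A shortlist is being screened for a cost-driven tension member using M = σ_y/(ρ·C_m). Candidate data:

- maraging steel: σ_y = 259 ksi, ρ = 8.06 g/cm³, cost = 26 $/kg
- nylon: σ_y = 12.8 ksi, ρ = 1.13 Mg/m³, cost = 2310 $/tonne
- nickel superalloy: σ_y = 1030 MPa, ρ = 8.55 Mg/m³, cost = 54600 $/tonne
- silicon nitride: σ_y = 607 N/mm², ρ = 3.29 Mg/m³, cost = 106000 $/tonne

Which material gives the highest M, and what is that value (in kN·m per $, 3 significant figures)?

Normalizing units and computing the index:
  maraging steel: σ_y = 1786 MPa, ρ = 8060 kg/m³, cost = 26.00 $/kg
  nylon: σ_y = 88.25 MPa, ρ = 1130 kg/m³, cost = 2.310 $/kg
  nickel superalloy: σ_y = 1030 MPa, ρ = 8550 kg/m³, cost = 54.60 $/kg
  silicon nitride: σ_y = 607.0 MPa, ρ = 3290 kg/m³, cost = 106.0 $/kg
  nylon: M = 33.8 kN·m per $
  maraging steel: M = 8.52 kN·m per $
  nickel superalloy: M = 2.21 kN·m per $
  silicon nitride: M = 1.74 kN·m per $
Highest index: nylon.

nylon, M = 33.8 kN·m per $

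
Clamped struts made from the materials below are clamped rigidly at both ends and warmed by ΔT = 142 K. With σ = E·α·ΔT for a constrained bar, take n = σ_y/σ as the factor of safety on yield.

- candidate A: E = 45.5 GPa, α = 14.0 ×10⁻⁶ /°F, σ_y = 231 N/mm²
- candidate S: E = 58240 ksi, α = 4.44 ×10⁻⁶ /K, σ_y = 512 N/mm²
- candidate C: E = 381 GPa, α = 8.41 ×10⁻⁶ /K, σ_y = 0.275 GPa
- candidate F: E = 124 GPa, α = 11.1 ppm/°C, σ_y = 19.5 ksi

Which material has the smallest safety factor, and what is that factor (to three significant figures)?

Converting E to GPa, α to ×10⁻⁶/K, σ_y to MPa, then σ and n for each:
  candidate A: E = 45.50, α = 25.2, σ_y = 231.0 → σ = 163 MPa, n = 1.42
  candidate S: E = 401.6, α = 4.44, σ_y = 512.0 → σ = 253 MPa, n = 2.02
  candidate C: E = 381.0, α = 8.41, σ_y = 275.0 → σ = 455 MPa, n = 0.604
  candidate F: E = 124.0, α = 11.1, σ_y = 134.4 → σ = 195 MPa, n = 0.688
The minimum is candidate C at n = 0.604.

candidate C, n = 0.604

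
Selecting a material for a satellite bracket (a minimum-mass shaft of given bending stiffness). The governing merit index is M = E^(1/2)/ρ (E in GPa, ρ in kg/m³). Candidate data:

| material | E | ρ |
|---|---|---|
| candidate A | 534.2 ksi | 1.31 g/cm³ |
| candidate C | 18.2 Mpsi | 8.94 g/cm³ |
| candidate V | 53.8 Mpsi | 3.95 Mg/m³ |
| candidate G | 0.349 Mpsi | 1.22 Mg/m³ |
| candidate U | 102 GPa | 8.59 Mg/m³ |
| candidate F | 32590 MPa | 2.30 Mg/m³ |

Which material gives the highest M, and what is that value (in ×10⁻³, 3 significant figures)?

candidate V, M = 4.88×10⁻³

Normalizing units and computing the index:
  candidate A: E = 3.683 GPa, ρ = 1310 kg/m³
  candidate C: E = 125.5 GPa, ρ = 8940 kg/m³
  candidate V: E = 370.9 GPa, ρ = 3950 kg/m³
  candidate G: E = 2.406 GPa, ρ = 1220 kg/m³
  candidate U: E = 102.0 GPa, ρ = 8590 kg/m³
  candidate F: E = 32.59 GPa, ρ = 2300 kg/m³
  candidate V: M = 4.88×10⁻³
  candidate F: M = 2.48×10⁻³
  candidate A: M = 1.47×10⁻³
  candidate G: M = 1.27×10⁻³
  candidate C: M = 1.25×10⁻³
  candidate U: M = 1.18×10⁻³
The maximum is for candidate V.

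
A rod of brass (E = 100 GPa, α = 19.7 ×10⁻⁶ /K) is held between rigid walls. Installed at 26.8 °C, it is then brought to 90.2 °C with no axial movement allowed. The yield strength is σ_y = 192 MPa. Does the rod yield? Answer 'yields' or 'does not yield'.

does not yield

ΔT = 63.40 K. Constrained thermal stress σ = E·α·ΔT = 100.0×10³ MPa × 19.7×10⁻⁶ × 63.40 = 125 MPa (compressive).
Compare to σ_y = 192 MPa: σ < σ_y, so it does not yield.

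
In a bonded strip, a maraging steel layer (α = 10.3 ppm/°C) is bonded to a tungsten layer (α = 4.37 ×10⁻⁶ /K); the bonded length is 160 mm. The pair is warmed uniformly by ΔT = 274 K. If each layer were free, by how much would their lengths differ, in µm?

260 µm

Δα = |10.3 − 4.37|×10⁻⁶/K = 5.93×10⁻⁶/K.
ΔL_mismatch = Δα·L·ΔT = 5.93×10⁻⁶ × 160.0 mm × 274.0 K = 260 µm.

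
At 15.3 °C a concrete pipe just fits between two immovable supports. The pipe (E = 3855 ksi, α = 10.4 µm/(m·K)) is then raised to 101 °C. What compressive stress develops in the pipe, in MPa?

23.7 MPa

E = 3855 ksi = 26.58 GPa.
ΔT = 85.70 K. Constrained thermal stress σ = E·α·ΔT = 26.58×10³ MPa × 10.4×10⁻⁶ × 85.70 = 23.7 MPa (compressive).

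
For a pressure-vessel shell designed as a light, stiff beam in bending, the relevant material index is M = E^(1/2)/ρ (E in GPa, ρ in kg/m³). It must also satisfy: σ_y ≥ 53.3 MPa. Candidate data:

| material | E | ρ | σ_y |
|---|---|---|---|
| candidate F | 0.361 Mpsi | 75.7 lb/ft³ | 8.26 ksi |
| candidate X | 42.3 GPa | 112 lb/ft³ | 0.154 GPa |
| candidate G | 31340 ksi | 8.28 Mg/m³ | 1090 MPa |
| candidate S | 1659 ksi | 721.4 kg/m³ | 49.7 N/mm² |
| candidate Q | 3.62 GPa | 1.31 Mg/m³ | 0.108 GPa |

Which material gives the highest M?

Screen on constraints: σ_y ≥ 53.3 MPa. Survivors: candidate F, candidate X, candidate G, candidate Q.
In SI units:
  candidate F: E = 2.489 GPa, ρ = 1213 kg/m³
  candidate X: E = 42.30 GPa, ρ = 1794 kg/m³
  candidate G: E = 216.1 GPa, ρ = 8280 kg/m³
  candidate Q: E = 3.620 GPa, ρ = 1310 kg/m³
  candidate X: M = 3.63×10⁻³
  candidate G: M = 1.78×10⁻³
  candidate Q: M = 1.45×10⁻³
  candidate F: M = 1.30×10⁻³
Candidate X has the largest M.

candidate X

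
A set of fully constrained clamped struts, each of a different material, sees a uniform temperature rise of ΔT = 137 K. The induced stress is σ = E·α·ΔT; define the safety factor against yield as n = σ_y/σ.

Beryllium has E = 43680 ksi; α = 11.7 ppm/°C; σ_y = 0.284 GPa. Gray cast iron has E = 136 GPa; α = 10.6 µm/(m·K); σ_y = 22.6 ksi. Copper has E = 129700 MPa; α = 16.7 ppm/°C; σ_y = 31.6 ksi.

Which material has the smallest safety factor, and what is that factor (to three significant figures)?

With everything in SI (GPa, ×10⁻⁶/K, MPa):
  beryllium: E = 301.2, α = 11.7, σ_y = 284.0 → σ = 483 MPa, n = 0.588
  gray cast iron: E = 136.0, α = 10.6, σ_y = 155.8 → σ = 197 MPa, n = 0.789
  copper: E = 129.7, α = 16.7, σ_y = 217.9 → σ = 297 MPa, n = 0.734
The minimum is beryllium at n = 0.588.

beryllium, n = 0.588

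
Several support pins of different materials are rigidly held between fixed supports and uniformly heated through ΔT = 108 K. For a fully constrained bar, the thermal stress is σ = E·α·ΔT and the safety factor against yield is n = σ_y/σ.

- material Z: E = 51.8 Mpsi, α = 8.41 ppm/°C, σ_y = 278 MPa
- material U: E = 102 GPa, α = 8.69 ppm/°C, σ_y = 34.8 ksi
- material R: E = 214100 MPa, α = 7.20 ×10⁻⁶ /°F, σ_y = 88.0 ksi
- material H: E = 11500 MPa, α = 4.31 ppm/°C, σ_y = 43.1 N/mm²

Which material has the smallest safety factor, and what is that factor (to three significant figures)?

material Z, n = 0.857

In consistent units (E in GPa, α in ×10⁻⁶/K, σ_y in MPa):
  material Z: E = 357.1, α = 8.41, σ_y = 278.0 → σ = 324 MPa, n = 0.857
  material U: E = 102.0, α = 8.69, σ_y = 239.9 → σ = 95.7 MPa, n = 2.51
  material R: E = 214.1, α = 13.0, σ_y = 606.7 → σ = 300 MPa, n = 2.02
  material H: E = 11.50, α = 4.31, σ_y = 43.10 → σ = 5.35 MPa, n = 8.05
The minimum is material Z at n = 0.857.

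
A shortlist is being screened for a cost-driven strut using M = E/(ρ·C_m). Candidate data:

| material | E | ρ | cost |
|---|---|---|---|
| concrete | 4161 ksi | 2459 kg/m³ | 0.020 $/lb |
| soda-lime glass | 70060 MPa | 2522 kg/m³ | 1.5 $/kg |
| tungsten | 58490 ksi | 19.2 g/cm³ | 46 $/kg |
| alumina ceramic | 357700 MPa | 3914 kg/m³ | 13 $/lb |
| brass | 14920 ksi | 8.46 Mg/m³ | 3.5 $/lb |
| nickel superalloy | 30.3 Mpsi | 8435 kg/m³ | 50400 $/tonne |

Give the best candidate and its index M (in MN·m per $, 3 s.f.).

concrete, M = 265 MN·m per $

In SI units:
  concrete: E = 28.69 GPa, ρ = 2459 kg/m³, cost = 0.04409 $/kg
  soda-lime glass: E = 70.06 GPa, ρ = 2522 kg/m³, cost = 1.500 $/kg
  tungsten: E = 403.3 GPa, ρ = 19200 kg/m³, cost = 46.00 $/kg
  alumina ceramic: E = 357.7 GPa, ρ = 3914 kg/m³, cost = 28.66 $/kg
  brass: E = 102.9 GPa, ρ = 8460 kg/m³, cost = 7.716 $/kg
  nickel superalloy: E = 208.9 GPa, ρ = 8435 kg/m³, cost = 50.40 $/kg
  concrete: M = 265 MN·m per $
  soda-lime glass: M = 18.5 MN·m per $
  alumina ceramic: M = 3.19 MN·m per $
  brass: M = 1.58 MN·m per $
  nickel superalloy: M = 0.491 MN·m per $
  tungsten: M = 0.457 MN·m per $
The maximum is for concrete.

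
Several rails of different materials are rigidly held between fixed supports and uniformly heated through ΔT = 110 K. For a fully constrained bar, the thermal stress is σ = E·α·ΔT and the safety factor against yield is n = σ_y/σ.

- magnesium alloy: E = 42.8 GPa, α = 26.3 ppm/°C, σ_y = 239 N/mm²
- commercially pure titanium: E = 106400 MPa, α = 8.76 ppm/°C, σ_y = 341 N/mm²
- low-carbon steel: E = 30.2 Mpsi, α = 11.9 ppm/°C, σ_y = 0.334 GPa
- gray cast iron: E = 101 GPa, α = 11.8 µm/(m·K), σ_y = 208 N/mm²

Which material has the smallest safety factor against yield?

In consistent units (E in GPa, α in ×10⁻⁶/K, σ_y in MPa):
  magnesium alloy: E = 42.80, α = 26.3, σ_y = 239.0 → σ = 124 MPa, n = 1.93
  commercially pure titanium: E = 106.4, α = 8.76, σ_y = 341.0 → σ = 103 MPa, n = 3.33
  low-carbon steel: E = 208.2, α = 11.9, σ_y = 334.0 → σ = 273 MPa, n = 1.23
  gray cast iron: E = 101.0, α = 11.8, σ_y = 208.0 → σ = 131 MPa, n = 1.59
Smallest n: low-carbon steel with n = 1.23.

low-carbon steel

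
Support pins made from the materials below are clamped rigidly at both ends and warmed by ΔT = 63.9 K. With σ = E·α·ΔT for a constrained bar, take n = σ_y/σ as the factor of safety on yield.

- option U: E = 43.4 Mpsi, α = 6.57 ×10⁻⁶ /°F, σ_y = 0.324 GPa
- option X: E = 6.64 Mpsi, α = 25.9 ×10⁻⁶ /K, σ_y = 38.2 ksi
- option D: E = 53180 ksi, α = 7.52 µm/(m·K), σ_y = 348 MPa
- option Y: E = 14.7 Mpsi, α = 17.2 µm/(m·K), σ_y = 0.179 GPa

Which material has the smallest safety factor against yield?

option U

Per material, after unit conversion:
  option U: E = 299.2, α = 11.8, σ_y = 324.0 → σ = 226 MPa, n = 1.43
  option X: E = 45.78, α = 25.9, σ_y = 263.4 → σ = 75.8 MPa, n = 3.48
  option D: E = 366.7, α = 7.52, σ_y = 348.0 → σ = 176 MPa, n = 1.98
  option Y: E = 101.4, α = 17.2, σ_y = 179.0 → σ = 111 MPa, n = 1.61
Smallest n: option U with n = 1.43.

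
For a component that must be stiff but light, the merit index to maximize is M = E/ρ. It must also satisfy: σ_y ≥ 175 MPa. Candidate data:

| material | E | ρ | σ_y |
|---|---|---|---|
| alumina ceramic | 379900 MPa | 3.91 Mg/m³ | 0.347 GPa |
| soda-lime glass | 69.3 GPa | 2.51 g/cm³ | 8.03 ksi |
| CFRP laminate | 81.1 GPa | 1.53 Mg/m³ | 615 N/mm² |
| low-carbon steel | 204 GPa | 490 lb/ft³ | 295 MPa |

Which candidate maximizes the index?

alumina ceramic

Screen on constraints: σ_y ≥ 175 MPa. Survivors: alumina ceramic, CFRP laminate, low-carbon steel.
After converting to SI:
  alumina ceramic: E = 379.9 GPa, ρ = 3910 kg/m³
  CFRP laminate: E = 81.10 GPa, ρ = 1530 kg/m³
  low-carbon steel: E = 204.0 GPa, ρ = 7849 kg/m³
  alumina ceramic: M = 97.2 MN·m/kg
  CFRP laminate: M = 53.0 MN·m/kg
  low-carbon steel: M = 26.0 MN·m/kg
The maximum is for alumina ceramic.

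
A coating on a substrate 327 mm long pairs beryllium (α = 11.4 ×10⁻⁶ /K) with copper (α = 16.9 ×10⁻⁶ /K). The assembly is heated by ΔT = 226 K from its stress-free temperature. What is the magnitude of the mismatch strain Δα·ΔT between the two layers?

Δα = |11.4 − 16.9|×10⁻⁶/K = 5.50×10⁻⁶/K.
Mismatch strain = Δα·ΔT = 5.50×10⁻⁶ × 226.0 = 1.24×10⁻³.

1.24×10⁻³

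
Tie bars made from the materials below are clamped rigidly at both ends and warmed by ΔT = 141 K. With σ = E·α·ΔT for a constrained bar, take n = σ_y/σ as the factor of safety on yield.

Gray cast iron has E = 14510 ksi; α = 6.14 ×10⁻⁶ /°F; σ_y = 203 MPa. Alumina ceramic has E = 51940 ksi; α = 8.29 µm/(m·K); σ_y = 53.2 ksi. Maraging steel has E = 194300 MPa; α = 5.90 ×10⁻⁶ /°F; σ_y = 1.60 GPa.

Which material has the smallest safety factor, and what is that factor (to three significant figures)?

In consistent units (E in GPa, α in ×10⁻⁶/K, σ_y in MPa):
  gray cast iron: E = 100.0, α = 11.1, σ_y = 203.0 → σ = 156 MPa, n = 1.30
  alumina ceramic: E = 358.1, α = 8.29, σ_y = 366.8 → σ = 419 MPa, n = 0.876
  maraging steel: E = 194.3, α = 10.6, σ_y = 1600 → σ = 291 MPa, n = 5.50
The minimum is alumina ceramic at n = 0.876.

alumina ceramic, n = 0.876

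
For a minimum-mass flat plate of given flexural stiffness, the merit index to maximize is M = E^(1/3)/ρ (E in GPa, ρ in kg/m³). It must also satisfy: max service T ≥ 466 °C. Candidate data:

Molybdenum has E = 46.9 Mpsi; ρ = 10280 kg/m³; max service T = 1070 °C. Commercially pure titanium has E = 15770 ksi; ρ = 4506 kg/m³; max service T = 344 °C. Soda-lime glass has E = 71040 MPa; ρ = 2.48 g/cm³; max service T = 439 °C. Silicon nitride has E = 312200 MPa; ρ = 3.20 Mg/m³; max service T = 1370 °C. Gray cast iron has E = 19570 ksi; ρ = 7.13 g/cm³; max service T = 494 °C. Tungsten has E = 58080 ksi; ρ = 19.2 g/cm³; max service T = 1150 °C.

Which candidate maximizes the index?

Screen on constraints: max service T ≥ 466 °C. Survivors: molybdenum, silicon nitride, gray cast iron, tungsten.
Putting every candidate on a common basis:
  molybdenum: E = 323.4 GPa, ρ = 10280 kg/m³
  silicon nitride: E = 312.2 GPa, ρ = 3200 kg/m³
  gray cast iron: E = 134.9 GPa, ρ = 7130 kg/m³
  tungsten: E = 400.4 GPa, ρ = 19200 kg/m³
  silicon nitride: M = 2.12×10⁻³
  gray cast iron: M = 0.719×10⁻³
  molybdenum: M = 0.668×10⁻³
  tungsten: M = 0.384×10⁻³
Silicon nitride has the largest M.

silicon nitride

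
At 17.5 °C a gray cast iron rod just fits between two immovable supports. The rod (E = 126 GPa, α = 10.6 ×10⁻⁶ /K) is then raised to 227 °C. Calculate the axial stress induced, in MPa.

ΔT = 209.5 K. Constrained thermal stress σ = E·α·ΔT = 126.0×10³ MPa × 10.6×10⁻⁶ × 209.5 = 280 MPa (compressive).

280 MPa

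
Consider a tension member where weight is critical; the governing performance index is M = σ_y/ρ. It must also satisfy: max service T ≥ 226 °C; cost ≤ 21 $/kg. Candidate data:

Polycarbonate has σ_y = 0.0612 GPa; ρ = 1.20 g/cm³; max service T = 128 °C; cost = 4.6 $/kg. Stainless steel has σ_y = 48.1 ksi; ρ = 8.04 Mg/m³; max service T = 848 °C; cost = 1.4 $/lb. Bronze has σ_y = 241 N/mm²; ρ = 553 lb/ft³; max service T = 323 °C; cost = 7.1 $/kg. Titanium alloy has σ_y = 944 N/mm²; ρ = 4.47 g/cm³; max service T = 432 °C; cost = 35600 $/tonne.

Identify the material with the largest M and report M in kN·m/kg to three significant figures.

Screen on constraints: max service T ≥ 226 °C; cost ≤ 21 $/kg. Survivors: stainless steel, bronze.
Convert each candidate to consistent units, then evaluate M:
  stainless steel: σ_y = 331.6 MPa, ρ = 8040 kg/m³
  bronze: σ_y = 241.0 MPa, ρ = 8858 kg/m³
  stainless steel: M = 41.2 kN·m/kg
  bronze: M = 27.2 kN·m/kg
Stainless steel has the largest M.

stainless steel, M = 41.2 kN·m/kg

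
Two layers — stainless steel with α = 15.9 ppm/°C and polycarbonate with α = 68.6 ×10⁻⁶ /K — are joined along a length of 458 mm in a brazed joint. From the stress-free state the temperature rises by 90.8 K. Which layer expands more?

α(stainless steel) = 15.9×10⁻⁶/K vs α(polycarbonate) = 68.6×10⁻⁶/K.
Higher α expands more for the same ΔT: polycarbonate.

polycarbonate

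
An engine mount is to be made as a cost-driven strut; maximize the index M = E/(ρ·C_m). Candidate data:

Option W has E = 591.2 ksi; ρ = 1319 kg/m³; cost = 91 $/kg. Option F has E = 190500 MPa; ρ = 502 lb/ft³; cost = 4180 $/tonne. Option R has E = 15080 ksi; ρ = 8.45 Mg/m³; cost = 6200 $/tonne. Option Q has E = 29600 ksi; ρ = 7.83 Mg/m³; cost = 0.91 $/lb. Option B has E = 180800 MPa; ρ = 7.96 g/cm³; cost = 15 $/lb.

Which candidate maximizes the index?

option Q

After converting to SI:
  option W: E = 4.076 GPa, ρ = 1319 kg/m³, cost = 91.00 $/kg
  option F: E = 190.5 GPa, ρ = 8041 kg/m³, cost = 4.180 $/kg
  option R: E = 104.0 GPa, ρ = 8450 kg/m³, cost = 6.200 $/kg
  option Q: E = 204.1 GPa, ρ = 7830 kg/m³, cost = 2.006 $/kg
  option B: E = 180.8 GPa, ρ = 7960 kg/m³, cost = 33.07 $/kg
  option Q: M = 13.0 MN·m per $
  option F: M = 5.67 MN·m per $
  option R: M = 1.98 MN·m per $
  option B: M = 0.687 MN·m per $
  option W: M = 0.0340 MN·m per $
Highest index: option Q.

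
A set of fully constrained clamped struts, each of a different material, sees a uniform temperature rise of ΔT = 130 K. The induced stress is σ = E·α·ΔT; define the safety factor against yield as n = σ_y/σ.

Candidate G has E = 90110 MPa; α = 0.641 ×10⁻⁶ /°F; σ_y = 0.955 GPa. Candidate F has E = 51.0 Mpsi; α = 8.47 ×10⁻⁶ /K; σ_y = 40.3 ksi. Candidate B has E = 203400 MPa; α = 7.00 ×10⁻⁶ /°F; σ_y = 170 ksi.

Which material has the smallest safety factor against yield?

With everything in SI (GPa, ×10⁻⁶/K, MPa):
  candidate G: E = 90.11, α = 1.15, σ_y = 955.0 → σ = 13.5 MPa, n = 70.7
  candidate F: E = 351.6, α = 8.47, σ_y = 277.9 → σ = 387 MPa, n = 0.718
  candidate B: E = 203.4, α = 12.6, σ_y = 1172 → σ = 333 MPa, n = 3.52
Smallest n: candidate F with n = 0.718.

candidate F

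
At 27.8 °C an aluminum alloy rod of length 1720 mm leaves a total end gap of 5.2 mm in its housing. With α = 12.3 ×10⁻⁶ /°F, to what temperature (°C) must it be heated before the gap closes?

164 °C

α = 12.3×10⁻⁶/°F × 9/5 = 22.1×10⁻⁶/K.
α·L₀·ΔT = 5.2 mm ⇒ ΔT = 5.2 / (22.1×10⁻⁶ × 1720.0) = 136.6 K.
T = 27.8 + 136.6 = 164.4 °C.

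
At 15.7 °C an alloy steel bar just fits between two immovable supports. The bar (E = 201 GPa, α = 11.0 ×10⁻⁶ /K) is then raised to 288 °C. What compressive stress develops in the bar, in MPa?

ΔT = 272.3 K. Constrained thermal stress σ = E·α·ΔT = 201.0×10³ MPa × 11.0×10⁻⁶ × 272.3 = 602 MPa (compressive).

602 MPa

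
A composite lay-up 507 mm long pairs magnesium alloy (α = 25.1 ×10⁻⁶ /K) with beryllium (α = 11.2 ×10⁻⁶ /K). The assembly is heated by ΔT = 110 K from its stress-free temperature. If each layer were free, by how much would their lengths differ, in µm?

Δα = |25.1 − 11.2|×10⁻⁶/K = 13.9×10⁻⁶/K.
ΔL_mismatch = Δα·L·ΔT = 13.9×10⁻⁶ × 507.0 mm × 110.0 K = 775 µm.

775 µm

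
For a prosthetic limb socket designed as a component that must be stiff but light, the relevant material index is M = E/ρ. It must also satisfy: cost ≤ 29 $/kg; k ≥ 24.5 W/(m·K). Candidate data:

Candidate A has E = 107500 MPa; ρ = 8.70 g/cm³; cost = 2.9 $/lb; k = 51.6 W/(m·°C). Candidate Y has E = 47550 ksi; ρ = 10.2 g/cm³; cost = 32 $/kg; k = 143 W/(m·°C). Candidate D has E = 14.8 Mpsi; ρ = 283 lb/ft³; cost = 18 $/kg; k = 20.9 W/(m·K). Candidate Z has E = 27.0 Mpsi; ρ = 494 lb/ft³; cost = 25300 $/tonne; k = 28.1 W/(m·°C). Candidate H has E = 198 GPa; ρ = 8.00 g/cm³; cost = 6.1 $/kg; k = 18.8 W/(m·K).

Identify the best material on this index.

Screen on constraints: cost ≤ 29 $/kg; k ≥ 24.5 W/(m·K). Survivors: candidate A, candidate Z.
Normalizing units and computing the index:
  candidate A: E = 107.5 GPa, ρ = 8700 kg/m³
  candidate Z: E = 186.2 GPa, ρ = 7913 kg/m³
  candidate Z: M = 23.5 MN·m/kg
  candidate A: M = 12.4 MN·m/kg
Highest index: candidate Z.

candidate Z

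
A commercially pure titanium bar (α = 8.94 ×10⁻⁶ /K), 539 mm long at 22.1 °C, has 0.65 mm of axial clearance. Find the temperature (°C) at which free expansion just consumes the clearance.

α·L₀·ΔT = 0.65 mm ⇒ ΔT = 0.65 / (8.94×10⁻⁶ × 539.0) = 134.9 K.
T = 22.1 + 134.9 = 157.0 °C.

157 °C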